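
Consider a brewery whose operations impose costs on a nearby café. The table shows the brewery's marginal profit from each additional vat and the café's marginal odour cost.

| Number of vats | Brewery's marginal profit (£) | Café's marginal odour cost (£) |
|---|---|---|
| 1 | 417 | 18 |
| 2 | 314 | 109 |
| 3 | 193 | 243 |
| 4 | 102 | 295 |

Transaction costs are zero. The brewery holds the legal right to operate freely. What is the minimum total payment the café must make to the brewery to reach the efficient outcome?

£295

Left alone the brewery would choose level 4 (marginal profit stays positive).
Efficient level: k* = 2 (marginal profit ≥ marginal odour cost through 2).
The café must at least cover the brewery's forgone profit from cutting 4→2: 193 + 102 = 295.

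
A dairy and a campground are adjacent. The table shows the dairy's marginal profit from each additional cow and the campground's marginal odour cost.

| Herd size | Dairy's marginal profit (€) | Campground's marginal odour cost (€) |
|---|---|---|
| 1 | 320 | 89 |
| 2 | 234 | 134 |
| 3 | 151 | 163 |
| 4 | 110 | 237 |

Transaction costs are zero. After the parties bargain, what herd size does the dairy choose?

2

Bargaining reaches the level where marginal profit last exceeds marginal odour cost.
That holds through level 2 (234 ≥ 134) but not at 3 (151 < 163).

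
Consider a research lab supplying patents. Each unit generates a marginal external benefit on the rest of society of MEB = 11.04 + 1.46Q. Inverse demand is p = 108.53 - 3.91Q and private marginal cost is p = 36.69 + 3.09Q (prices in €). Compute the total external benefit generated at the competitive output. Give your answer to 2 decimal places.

Market equilibrium (private): 36.69 + 3.09Q = 108.53 - 3.91Q → Q_m = 10.2629.
Total external benefit = ∫₀^{Q_m} (11.04 + 1.46Q) dQ = 11.04×10.2629 + ½×1.46×10.2629² = 190.1912.

€190.19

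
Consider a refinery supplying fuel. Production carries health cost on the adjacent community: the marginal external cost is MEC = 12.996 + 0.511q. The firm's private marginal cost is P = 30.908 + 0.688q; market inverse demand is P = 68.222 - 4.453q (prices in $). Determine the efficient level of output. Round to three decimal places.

q* = 4.303

Social marginal cost = private MC + MEC = 43.904 + 1.199q.
Set SMC = demand: 43.904 + 1.199q = 68.222 - 4.453q → q* = 4.3025.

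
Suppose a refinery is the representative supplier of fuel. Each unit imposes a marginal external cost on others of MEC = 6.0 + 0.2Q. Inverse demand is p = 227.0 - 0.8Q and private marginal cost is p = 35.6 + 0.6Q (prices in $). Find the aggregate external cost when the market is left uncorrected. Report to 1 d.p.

Market equilibrium (private): 35.6 + 0.6Q = 227.0 - 0.8Q → Q_m = 136.7143.
Total external cost = ∫₀^{Q_m} (6.0 + 0.2Q) dQ = 6.0×136.7143 + ½×0.2×136.7143² = 2689.3658.

$2689.4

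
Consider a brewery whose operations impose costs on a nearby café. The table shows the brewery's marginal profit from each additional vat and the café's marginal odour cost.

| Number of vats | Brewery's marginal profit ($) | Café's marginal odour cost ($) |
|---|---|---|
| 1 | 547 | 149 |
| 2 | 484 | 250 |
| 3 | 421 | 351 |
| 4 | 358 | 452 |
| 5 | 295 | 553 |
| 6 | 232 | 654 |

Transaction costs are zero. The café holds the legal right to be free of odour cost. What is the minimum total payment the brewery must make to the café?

$750

Efficient level: marginal profit ≥ marginal odour cost through level 3, so k* = 3.
With the café holding the right, the brewery must at least compensate total damage at k*: 149 + 250 + 351 = 750.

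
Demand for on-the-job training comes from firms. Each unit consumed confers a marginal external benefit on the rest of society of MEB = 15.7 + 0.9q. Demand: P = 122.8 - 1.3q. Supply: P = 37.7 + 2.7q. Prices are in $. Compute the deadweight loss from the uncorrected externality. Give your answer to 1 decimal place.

DWL = $195.9

Market equilibrium (private): 37.7 + 2.7q = 122.8 - 1.3q → q_m = 21.2750.
Social marginal benefit = demand + MEB = 138.5 - 0.4q.
Set SMB = MC: 138.5 - 0.4q = 37.7 + 2.7q → q* = 32.5161.
Between q* and q_m the wedge SMB − MC runs linearly from 0 to MEB(q_m), so the loss is a triangle.
DWL = ½ × 11.2411 × 34.8475 = 195.8621.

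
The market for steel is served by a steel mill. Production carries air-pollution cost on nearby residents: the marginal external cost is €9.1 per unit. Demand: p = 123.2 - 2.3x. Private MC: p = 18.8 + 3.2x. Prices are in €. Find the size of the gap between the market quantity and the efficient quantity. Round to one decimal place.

Market equilibrium (private): 18.8 + 3.2x = 123.2 - 2.3x → x_m = 18.9818.
Social marginal cost = private MC + MEC = 27.9 + 3.2x.
Set SMC = demand: 27.9 + 3.2x = 123.2 - 2.3x → x* = 17.3273.
Gap = |18.9818 − 17.3273| = 1.6545.

1.7 units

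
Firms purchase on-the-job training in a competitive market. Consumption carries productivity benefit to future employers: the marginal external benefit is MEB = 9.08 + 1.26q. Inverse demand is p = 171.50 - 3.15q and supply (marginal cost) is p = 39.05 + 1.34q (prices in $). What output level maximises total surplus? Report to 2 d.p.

q* = 43.82

Social marginal benefit = demand + MEB = 180.58 - 1.89q.
Set SMB = MC: 180.58 - 1.89q = 39.05 + 1.34q → q* = 43.8173.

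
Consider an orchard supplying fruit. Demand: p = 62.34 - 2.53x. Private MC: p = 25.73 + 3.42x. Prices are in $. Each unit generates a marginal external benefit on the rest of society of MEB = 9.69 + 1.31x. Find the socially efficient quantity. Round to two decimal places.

Social marginal cost = private MC − MEB = 16.04 + 2.11x.
Set SMC = demand: 16.04 + 2.11x = 62.34 - 2.53x → x* = 9.9784.

x* = 9.98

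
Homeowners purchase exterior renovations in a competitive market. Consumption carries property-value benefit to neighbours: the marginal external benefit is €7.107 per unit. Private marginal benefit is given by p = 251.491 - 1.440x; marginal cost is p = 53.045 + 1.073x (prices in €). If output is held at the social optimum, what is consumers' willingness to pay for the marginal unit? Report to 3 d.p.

Social marginal benefit = demand + MEB = 258.598 - 1.440x.
Set SMB = MC: 258.598 - 1.440x = 53.045 + 1.073x → x* = 81.7959.
Consumer price on the demand curve at x*: 251.491 − 1.440×81.7959 = 133.7049.

P = €133.705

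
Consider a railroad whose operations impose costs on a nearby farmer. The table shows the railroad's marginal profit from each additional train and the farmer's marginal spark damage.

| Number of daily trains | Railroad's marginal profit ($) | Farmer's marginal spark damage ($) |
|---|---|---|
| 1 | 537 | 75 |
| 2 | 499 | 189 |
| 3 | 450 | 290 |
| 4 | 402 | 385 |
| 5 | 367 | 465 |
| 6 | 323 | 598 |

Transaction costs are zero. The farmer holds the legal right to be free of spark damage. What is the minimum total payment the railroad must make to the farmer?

Efficient level: marginal profit ≥ marginal spark damage through level 4, so k* = 4.
With the farmer holding the right, the railroad must at least compensate total damage at k*: 75 + 189 + 290 + 385 = 939.

$939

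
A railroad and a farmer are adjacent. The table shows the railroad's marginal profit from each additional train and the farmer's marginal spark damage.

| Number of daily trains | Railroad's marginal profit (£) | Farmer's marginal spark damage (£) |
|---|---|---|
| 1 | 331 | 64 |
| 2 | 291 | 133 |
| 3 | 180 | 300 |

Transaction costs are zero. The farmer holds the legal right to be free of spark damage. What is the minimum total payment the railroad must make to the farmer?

Efficient level: marginal profit ≥ marginal spark damage through level 2, so k* = 2.
With the farmer holding the right, the railroad must at least compensate total damage at k*: 64 + 133 = 197.

£197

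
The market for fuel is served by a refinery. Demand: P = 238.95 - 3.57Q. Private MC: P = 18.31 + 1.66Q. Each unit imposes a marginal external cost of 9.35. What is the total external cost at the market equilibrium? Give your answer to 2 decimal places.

394.45

Market equilibrium (private): 18.31 + 1.66Q = 238.95 - 3.57Q → Q_m = 42.1874.
Total external cost = MEC × Q_m = 9.35 × 42.1874 = 394.4522.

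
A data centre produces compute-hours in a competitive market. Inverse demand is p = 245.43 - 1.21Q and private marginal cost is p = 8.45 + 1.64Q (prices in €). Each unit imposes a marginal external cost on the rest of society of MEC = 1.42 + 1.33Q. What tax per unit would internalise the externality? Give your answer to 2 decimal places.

Social marginal cost = private MC + MEC = 9.87 + 2.97Q.
Set SMC = demand: 9.87 + 2.97Q = 245.43 - 1.21Q → Q* = 56.3541.
The Pigouvian tax equals MEC at Q*: 1.42 + 1.33×56.3541 = 76.3710.

tax = €76.37 per unit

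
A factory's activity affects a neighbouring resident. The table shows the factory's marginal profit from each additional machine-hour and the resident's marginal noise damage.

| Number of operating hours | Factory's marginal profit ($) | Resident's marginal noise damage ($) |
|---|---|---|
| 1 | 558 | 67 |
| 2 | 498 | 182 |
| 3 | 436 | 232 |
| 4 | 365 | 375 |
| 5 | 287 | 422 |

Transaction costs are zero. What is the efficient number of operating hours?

Bargaining reaches the level where marginal profit last exceeds marginal noise damage.
That holds through level 3 (436 ≥ 232) but not at 4 (365 < 375).

3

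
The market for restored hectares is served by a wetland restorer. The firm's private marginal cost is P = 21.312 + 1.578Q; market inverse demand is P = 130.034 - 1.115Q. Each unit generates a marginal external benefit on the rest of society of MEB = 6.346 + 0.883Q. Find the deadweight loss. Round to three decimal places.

Market equilibrium (private): 21.312 + 1.578Q = 130.034 - 1.115Q → Q_m = 40.3721.
Social marginal cost = private MC − MEB = 14.966 + 0.695Q.
Set SMC = demand: 14.966 + 0.695Q = 130.034 - 1.115Q → Q* = 63.5735.
Height of the DWL triangle at Q_m is demand(Q_m) − SMC(Q_m) = MEB(Q_m) = 41.9945.
DWL = ½ × 23.2014 × 41.9945 = 487.1656.

DWL = 487.166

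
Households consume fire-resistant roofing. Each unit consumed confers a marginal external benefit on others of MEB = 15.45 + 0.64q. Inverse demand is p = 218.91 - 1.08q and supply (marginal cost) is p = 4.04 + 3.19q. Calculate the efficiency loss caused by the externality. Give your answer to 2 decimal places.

DWL = 312.81

Market equilibrium (private): 4.04 + 3.19q = 218.91 - 1.08q → q_m = 50.3208.
Social marginal benefit = demand + MEB = 234.36 - 0.44q.
Set SMB = MC: 234.36 - 0.44q = 4.04 + 3.19q → q* = 63.4490.
The welfare-loss triangle has base |q_m − q*| and height MEB(q_m) (the vertical gap between SMB and MC is zero at q* and MEB at q_m).
DWL = ½ × 13.1282 × 47.6553 = 312.8142.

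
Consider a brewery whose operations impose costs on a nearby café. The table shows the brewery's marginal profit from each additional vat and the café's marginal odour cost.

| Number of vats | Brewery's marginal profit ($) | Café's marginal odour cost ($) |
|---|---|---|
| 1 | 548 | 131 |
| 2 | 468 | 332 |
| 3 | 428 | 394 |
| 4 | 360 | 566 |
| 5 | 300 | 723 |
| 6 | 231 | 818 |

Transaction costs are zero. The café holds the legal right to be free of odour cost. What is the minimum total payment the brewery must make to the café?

$857

Efficient level: marginal profit ≥ marginal odour cost through level 3, so k* = 3.
With the café holding the right, the brewery must at least compensate total damage at k*: 131 + 332 + 394 = 857.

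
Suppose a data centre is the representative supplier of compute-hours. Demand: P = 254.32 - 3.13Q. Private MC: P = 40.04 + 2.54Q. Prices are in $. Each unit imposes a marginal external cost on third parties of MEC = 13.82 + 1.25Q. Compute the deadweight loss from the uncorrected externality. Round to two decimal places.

Market equilibrium (private): 40.04 + 2.54Q = 254.32 - 3.13Q → Q_m = 37.7919.
Social marginal cost = private MC + MEC = 53.86 + 3.79Q.
Set SMC = demand: 53.86 + 3.79Q = 254.32 - 3.13Q → Q* = 28.9682.
Height of the DWL triangle at Q_m is SMC(Q_m) − demand(Q_m) = MEC(Q_m) = 61.0599.
DWL = ½ × 8.8237 × 61.0599 = 269.3871.

DWL = $269.39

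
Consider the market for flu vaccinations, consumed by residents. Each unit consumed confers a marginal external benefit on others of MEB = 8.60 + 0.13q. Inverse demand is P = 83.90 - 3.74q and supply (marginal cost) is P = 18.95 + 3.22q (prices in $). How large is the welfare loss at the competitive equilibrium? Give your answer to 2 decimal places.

DWL = $7.05

Market equilibrium (private): 18.95 + 3.22q = 83.90 - 3.74q → q_m = 9.3319.
Social marginal benefit = demand + MEB = 92.50 - 3.61q.
Set SMB = MC: 92.50 - 3.61q = 18.95 + 3.22q → q* = 10.7687.
Height of the DWL triangle at q_m is SMB(q_m) − MC(q_m) = MEB(q_m) = 9.8131.
DWL = ½ × 1.4368 × 9.8131 = 7.0497.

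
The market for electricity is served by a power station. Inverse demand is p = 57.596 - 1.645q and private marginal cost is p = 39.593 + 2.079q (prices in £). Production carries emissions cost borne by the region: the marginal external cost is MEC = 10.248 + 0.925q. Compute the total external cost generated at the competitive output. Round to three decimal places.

£60.351

Market equilibrium (private): 39.593 + 2.079q = 57.596 - 1.645q → q_m = 4.8343.
Total external cost = ∫₀^{q_m} (10.248 + 0.925q) dq = 10.248×4.8343 + ½×0.925×4.8343² = 60.3507.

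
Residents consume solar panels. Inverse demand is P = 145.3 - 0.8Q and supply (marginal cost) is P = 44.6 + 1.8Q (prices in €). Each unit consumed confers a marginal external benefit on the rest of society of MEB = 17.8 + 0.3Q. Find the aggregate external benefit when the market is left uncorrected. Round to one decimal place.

€914.4

Market equilibrium (private): 44.6 + 1.8Q = 145.3 - 0.8Q → Q_m = 38.7308.
Total external benefit = ∫₀^{Q_m} (17.8 + 0.3Q) dQ = 17.8×38.7308 + ½×0.3×38.7308² = 914.4195.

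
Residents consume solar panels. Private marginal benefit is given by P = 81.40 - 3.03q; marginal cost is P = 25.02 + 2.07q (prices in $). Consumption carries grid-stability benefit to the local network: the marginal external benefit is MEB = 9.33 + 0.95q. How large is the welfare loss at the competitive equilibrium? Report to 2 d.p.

DWL = $47.39

Market equilibrium (private): 25.02 + 2.07q = 81.40 - 3.03q → q_m = 11.0549.
Social marginal benefit = demand + MEB = 90.73 - 2.08q.
Set SMB = MC: 90.73 - 2.08q = 25.02 + 2.07q → q* = 15.8337.
Height of the DWL triangle at q_m is SMB(q_m) − MC(q_m) = MEB(q_m) = 19.8322.
DWL = ½ × 4.7788 × 19.8322 = 47.3871.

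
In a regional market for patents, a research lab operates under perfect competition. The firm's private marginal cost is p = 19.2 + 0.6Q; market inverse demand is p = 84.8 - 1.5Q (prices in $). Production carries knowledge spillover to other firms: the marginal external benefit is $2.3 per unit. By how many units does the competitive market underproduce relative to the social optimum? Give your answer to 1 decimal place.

1.1 units

Market equilibrium (private): 19.2 + 0.6Q = 84.8 - 1.5Q → Q_m = 31.2381.
Social marginal cost = private MC − MEB = 16.9 + 0.6Q.
Set SMC = demand: 16.9 + 0.6Q = 84.8 - 1.5Q → Q* = 32.3333.
Gap = |31.2381 − 32.3333| = 1.0952.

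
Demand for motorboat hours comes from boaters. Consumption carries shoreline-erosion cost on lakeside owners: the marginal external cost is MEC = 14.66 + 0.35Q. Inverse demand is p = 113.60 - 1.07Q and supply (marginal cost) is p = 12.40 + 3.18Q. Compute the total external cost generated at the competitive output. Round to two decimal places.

Market equilibrium (private): 12.40 + 3.18Q = 113.60 - 1.07Q → Q_m = 23.8118.
Total external cost = ∫₀^{Q_m} (14.66 + 0.35Q) dQ = 14.66×23.8118 + ½×0.35×23.8118² = 448.3063.

448.31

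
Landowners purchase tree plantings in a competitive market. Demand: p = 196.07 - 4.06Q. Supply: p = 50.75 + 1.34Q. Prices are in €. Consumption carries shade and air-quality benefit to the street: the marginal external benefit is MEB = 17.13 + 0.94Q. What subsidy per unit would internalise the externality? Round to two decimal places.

Social marginal benefit = demand + MEB = 213.20 - 3.12Q.
Set SMB = MC: 213.20 - 3.12Q = 50.75 + 1.34Q → Q* = 36.4238.
The Pigouvian subsidy equals MEB at Q*: 17.13 + 0.94×36.4238 = 51.3684.

subsidy = €51.37 per unit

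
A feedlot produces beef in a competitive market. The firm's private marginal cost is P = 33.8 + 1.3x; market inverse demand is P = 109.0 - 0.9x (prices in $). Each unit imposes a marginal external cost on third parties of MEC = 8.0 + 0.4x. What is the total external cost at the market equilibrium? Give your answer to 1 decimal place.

$507.1

Market equilibrium (private): 33.8 + 1.3x = 109.0 - 0.9x → x_m = 34.1818.
Total external cost = ∫₀^{x_m} (8.0 + 0.4x) dx = 8.0×34.1818 + ½×0.4×34.1818² = 507.1335.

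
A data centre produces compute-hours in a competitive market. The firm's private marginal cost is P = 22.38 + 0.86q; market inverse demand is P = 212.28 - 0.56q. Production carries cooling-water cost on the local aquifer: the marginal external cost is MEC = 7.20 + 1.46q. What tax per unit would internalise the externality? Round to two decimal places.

Social marginal cost = private MC + MEC = 29.58 + 2.32q.
Set SMC = demand: 29.58 + 2.32q = 212.28 - 0.56q → q* = 63.4375.
The Pigouvian tax equals MEC at q*: 7.20 + 1.46×63.4375 = 99.8188.

tax = 99.82 per unit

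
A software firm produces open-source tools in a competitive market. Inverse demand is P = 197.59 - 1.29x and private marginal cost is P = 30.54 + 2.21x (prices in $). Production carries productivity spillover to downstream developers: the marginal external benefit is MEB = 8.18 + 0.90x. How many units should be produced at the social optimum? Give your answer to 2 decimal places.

Social marginal cost = private MC − MEB = 22.36 + 1.31x.
Set SMC = demand: 22.36 + 1.31x = 197.59 - 1.29x → x* = 67.3962.

x* = 67.40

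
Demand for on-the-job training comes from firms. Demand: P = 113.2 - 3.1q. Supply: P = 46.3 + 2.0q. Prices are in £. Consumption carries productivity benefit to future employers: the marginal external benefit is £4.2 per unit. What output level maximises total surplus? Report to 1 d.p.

Social marginal benefit = demand + MEB = 117.4 - 3.1q.
Set SMB = MC: 117.4 - 3.1q = 46.3 + 2.0q → q* = 13.9412.

q* = 13.9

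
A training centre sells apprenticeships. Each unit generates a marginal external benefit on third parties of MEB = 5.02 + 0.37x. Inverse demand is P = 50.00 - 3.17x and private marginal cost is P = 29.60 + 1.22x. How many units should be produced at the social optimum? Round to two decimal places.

x* = 6.32

Social marginal cost = private MC − MEB = 24.58 + 0.85x.
Set SMC = demand: 24.58 + 0.85x = 50.00 - 3.17x → x* = 6.3234.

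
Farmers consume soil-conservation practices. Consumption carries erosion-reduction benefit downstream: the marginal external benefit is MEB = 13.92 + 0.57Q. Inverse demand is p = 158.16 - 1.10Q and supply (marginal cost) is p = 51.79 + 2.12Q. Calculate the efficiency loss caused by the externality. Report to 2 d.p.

DWL = 202.36

Market equilibrium (private): 51.79 + 2.12Q = 158.16 - 1.10Q → Q_m = 33.0342.
Social marginal benefit = demand + MEB = 172.08 - 0.53Q.
Set SMB = MC: 172.08 - 0.53Q = 51.79 + 2.12Q → Q* = 45.3925.
Between Q* and Q_m the wedge SMB − MC runs linearly from 0 to MEB(Q_m), so the loss is a triangle.
DWL = ½ × 12.3583 × 32.7495 = 202.3641.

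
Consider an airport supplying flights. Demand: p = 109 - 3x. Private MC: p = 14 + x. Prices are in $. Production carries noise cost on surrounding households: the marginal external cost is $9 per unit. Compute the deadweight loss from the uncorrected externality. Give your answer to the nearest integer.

DWL = $10

Market equilibrium (private): 14 + x = 109 - 3x → x_m = 23.7500.
Social marginal cost = private MC + MEC = 23 + x.
Set SMC = demand: 23 + x = 109 - 3x → x* = 21.5000.
The loss is the area between SMC and demand from x* to x_m; with linear curves that's a triangle of height MEC(x_m).
DWL = ½ × 2.2500 × 9.0000 = 10.1250.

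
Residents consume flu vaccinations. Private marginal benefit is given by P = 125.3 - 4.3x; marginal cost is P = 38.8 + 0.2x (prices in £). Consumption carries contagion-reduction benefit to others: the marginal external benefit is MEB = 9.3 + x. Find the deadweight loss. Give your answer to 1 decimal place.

DWL = £116.2

Market equilibrium (private): 38.8 + 0.2x = 125.3 - 4.3x → x_m = 19.2222.
Social marginal benefit = demand + MEB = 134.6 - 3.3x.
Set SMB = MC: 134.6 - 3.3x = 38.8 + 0.2x → x* = 27.3714.
Height of the DWL triangle at x_m is SMB(x_m) − MC(x_m) = MEB(x_m) = 28.5222.
DWL = ½ × 8.1492 × 28.5222 = 116.2166.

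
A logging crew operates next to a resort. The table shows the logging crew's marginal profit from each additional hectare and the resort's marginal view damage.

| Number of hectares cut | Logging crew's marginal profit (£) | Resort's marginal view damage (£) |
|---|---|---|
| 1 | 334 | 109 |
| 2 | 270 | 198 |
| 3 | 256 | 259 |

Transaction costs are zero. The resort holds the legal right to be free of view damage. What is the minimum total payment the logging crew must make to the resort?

£307

Efficient level: marginal profit ≥ marginal view damage through level 2, so k* = 2.
With the resort holding the right, the logging crew must at least compensate total damage at k*: 109 + 198 = 307.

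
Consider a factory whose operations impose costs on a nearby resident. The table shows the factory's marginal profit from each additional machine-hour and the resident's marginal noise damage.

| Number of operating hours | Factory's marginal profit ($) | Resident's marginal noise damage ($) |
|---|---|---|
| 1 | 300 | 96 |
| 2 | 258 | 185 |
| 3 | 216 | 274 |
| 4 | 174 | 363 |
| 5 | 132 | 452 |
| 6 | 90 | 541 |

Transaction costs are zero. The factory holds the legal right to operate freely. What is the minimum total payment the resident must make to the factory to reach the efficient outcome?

$612

Left alone the factory would choose level 6 (marginal profit stays positive).
Efficient level: k* = 2 (marginal profit ≥ marginal noise damage through 2).
The resident must at least cover the factory's forgone profit from cutting 6→2: 216 + 174 + 132 + 90 = 612.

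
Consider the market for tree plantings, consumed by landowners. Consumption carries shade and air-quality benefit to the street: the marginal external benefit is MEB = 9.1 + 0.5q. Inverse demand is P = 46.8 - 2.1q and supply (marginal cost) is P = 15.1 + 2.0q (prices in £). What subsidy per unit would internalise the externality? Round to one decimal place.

Social marginal benefit = demand + MEB = 55.9 - 1.6q.
Set SMB = MC: 55.9 - 1.6q = 15.1 + 2.0q → q* = 11.3333.
The Pigouvian subsidy equals MEB at q*: 9.1 + 0.5×11.3333 = 14.7667.

subsidy = £14.8 per unit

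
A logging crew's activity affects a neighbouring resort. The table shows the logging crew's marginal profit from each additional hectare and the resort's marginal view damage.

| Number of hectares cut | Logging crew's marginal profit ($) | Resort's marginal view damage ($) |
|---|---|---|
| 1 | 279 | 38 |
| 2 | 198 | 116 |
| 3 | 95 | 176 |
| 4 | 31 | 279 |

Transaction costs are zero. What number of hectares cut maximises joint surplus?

2

Bargaining reaches the level where marginal profit last exceeds marginal view damage.
That holds through level 2 (198 ≥ 116) but not at 3 (95 < 176).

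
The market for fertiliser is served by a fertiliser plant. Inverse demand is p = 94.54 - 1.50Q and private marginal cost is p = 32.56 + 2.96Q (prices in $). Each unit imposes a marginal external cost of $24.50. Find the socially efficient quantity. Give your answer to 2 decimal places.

Q* = 8.40

Social marginal cost = private MC + MEC = 57.06 + 2.96Q.
Set SMC = demand: 57.06 + 2.96Q = 94.54 - 1.50Q → Q* = 8.4036.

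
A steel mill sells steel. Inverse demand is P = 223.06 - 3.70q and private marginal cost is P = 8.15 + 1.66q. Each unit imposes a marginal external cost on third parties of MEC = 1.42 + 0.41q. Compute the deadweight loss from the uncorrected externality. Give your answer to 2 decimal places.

DWL = 27.64

Market equilibrium (private): 8.15 + 1.66q = 223.06 - 3.70q → q_m = 40.0951.
Social marginal cost = private MC + MEC = 9.57 + 2.07q.
Set SMC = demand: 9.57 + 2.07q = 223.06 - 3.70q → q* = 37.0000.
Height of the DWL triangle at q_m is SMC(q_m) − demand(q_m) = MEC(q_m) = 17.8590.
DWL = ½ × 3.0951 × 17.8590 = 27.6377.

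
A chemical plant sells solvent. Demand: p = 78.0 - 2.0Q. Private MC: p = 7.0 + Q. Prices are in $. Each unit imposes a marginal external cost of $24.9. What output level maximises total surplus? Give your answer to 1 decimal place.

Social marginal cost = private MC + MEC = 31.9 + Q.
Set SMC = demand: 31.9 + Q = 78.0 - 2.0Q → Q* = 15.3667.

Q* = 15.4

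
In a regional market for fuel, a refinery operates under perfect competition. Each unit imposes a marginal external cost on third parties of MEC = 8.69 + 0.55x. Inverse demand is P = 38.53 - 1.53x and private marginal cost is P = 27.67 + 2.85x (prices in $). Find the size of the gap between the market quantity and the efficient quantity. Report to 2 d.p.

Market equilibrium (private): 27.67 + 2.85x = 38.53 - 1.53x → x_m = 2.4795.
Social marginal cost = private MC + MEC = 36.36 + 3.40x.
Set SMC = demand: 36.36 + 3.40x = 38.53 - 1.53x → x* = 0.4402.
Gap = |2.4795 − 0.4402| = 2.0393.

2.04 units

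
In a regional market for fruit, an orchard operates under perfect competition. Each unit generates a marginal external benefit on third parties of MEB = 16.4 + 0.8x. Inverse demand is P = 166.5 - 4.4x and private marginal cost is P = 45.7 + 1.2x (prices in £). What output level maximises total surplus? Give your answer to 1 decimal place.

Social marginal cost = private MC − MEB = 29.3 + 0.4x.
Set SMC = demand: 29.3 + 0.4x = 166.5 - 4.4x → x* = 28.5833.

x* = 28.6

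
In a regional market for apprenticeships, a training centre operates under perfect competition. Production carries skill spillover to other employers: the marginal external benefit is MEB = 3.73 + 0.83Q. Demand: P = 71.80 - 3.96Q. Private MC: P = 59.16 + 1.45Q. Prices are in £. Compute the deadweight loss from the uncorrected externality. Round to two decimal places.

Market equilibrium (private): 59.16 + 1.45Q = 71.80 - 3.96Q → Q_m = 2.3364.
Social marginal cost = private MC − MEB = 55.43 + 0.62Q.
Set SMC = demand: 55.43 + 0.62Q = 71.80 - 3.96Q → Q* = 3.5742.
The loss is the area between SMC and demand from Q* to Q_m; with linear curves that's a triangle of height MEB(Q_m).
DWL = ½ × 1.2378 × 5.6692 = 3.5087.

DWL = £3.51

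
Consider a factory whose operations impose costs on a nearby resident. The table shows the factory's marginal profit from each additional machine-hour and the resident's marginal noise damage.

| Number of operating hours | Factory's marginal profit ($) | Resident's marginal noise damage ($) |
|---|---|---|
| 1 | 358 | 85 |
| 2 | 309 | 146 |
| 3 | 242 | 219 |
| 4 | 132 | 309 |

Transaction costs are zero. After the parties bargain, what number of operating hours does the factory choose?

3

Bargaining reaches the level where marginal profit last exceeds marginal noise damage.
That holds through level 3 (242 ≥ 219) but not at 4 (132 < 309).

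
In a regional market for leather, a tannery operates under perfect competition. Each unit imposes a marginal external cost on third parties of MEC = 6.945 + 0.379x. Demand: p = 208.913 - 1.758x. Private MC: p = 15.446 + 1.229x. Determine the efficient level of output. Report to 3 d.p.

x* = 55.414

Social marginal cost = private MC + MEC = 22.391 + 1.608x.
Set SMC = demand: 22.391 + 1.608x = 208.913 - 1.758x → x* = 55.4135.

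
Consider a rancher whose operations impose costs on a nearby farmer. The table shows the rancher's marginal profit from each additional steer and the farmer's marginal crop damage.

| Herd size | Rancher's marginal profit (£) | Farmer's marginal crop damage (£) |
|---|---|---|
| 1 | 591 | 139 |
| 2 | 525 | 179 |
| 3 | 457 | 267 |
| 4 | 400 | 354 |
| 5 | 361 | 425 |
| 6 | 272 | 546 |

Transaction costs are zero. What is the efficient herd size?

4

Bargaining reaches the level where marginal profit last exceeds marginal crop damage.
That holds through level 4 (400 ≥ 354) but not at 5 (361 < 425).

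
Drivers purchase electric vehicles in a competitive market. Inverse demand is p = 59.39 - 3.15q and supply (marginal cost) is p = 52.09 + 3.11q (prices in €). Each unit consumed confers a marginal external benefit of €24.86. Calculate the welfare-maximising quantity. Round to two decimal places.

Social marginal benefit = demand + MEB = 84.25 - 3.15q.
Set SMB = MC: 84.25 - 3.15q = 52.09 + 3.11q → q* = 5.1374.

q* = 5.14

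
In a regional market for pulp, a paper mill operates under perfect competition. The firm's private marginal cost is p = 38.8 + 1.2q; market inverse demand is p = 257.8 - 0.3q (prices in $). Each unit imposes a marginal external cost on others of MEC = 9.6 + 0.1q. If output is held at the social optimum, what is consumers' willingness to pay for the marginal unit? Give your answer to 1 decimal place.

Social marginal cost = private MC + MEC = 48.4 + 1.3q.
Set SMC = demand: 48.4 + 1.3q = 257.8 - 0.3q → q* = 130.8750.
Consumer price on the demand curve at q*: 257.8 − 0.3×130.8750 = 218.5375.

P = $218.5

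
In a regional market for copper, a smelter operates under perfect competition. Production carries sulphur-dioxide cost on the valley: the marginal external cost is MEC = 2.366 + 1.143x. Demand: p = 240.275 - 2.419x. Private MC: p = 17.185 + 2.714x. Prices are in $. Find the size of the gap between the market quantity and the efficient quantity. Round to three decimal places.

Market equilibrium (private): 17.185 + 2.714x = 240.275 - 2.419x → x_m = 43.4619.
Social marginal cost = private MC + MEC = 19.551 + 3.857x.
Set SMC = demand: 19.551 + 3.857x = 240.275 - 2.419x → x* = 35.1695.
Gap = |43.4619 − 35.1695| = 8.2924.

8.292 units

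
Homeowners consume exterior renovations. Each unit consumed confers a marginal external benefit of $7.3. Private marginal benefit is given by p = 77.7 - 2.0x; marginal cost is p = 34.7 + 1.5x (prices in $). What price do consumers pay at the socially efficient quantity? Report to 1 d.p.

P = $49.0

Social marginal benefit = demand + MEB = 85.0 - 2.0x.
Set SMB = MC: 85.0 - 2.0x = 34.7 + 1.5x → x* = 14.3714.
Consumer price on the demand curve at x*: 77.7 − 2.0×14.3714 = 48.9572.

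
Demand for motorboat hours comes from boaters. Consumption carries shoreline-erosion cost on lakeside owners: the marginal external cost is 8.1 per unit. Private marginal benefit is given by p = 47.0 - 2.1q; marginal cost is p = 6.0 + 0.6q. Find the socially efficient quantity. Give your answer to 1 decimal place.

q* = 12.2

Social marginal benefit = demand − MEC = 38.9 - 2.1q.
Set SMB = MC: 38.9 - 2.1q = 6.0 + 0.6q → q* = 12.1852.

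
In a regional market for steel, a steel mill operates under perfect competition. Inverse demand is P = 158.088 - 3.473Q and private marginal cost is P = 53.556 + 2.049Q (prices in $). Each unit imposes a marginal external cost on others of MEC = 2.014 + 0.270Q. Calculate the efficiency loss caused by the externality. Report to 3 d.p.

Market equilibrium (private): 53.556 + 2.049Q = 158.088 - 3.473Q → Q_m = 18.9301.
Social marginal cost = private MC + MEC = 55.570 + 2.319Q.
Set SMC = demand: 55.570 + 2.319Q = 158.088 - 3.473Q → Q* = 17.6999.
The welfare-loss triangle has base |Q_m − Q*| and height MEC(Q_m) (the vertical gap between SMC and demand is zero at Q* and MEC at Q_m).
DWL = ½ × 1.2302 × 7.1251 = 4.3826.

DWL = $4.383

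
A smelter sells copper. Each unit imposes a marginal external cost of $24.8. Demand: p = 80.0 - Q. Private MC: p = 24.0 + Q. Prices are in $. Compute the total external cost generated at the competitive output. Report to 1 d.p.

Market equilibrium (private): 24.0 + Q = 80.0 - Q → Q_m = 28.0000.
Total external cost = MEC × Q_m = 24.8 × 28.0000 = 694.4000.

$694.4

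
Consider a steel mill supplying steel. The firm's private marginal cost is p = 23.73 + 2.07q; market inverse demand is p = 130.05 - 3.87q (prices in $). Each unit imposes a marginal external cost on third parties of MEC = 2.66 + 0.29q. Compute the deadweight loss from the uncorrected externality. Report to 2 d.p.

DWL = $4.95

Market equilibrium (private): 23.73 + 2.07q = 130.05 - 3.87q → q_m = 17.8990.
Social marginal cost = private MC + MEC = 26.39 + 2.36q.
Set SMC = demand: 26.39 + 2.36q = 130.05 - 3.87q → q* = 16.6388.
Height of the DWL triangle at q_m is SMC(q_m) − demand(q_m) = MEC(q_m) = 7.8507.
DWL = ½ × 1.2602 × 7.8507 = 4.9467.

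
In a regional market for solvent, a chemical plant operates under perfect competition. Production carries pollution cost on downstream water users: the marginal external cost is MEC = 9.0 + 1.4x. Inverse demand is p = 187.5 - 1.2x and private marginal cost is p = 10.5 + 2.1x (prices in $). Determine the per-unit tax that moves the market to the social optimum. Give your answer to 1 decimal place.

Social marginal cost = private MC + MEC = 19.5 + 3.5x.
Set SMC = demand: 19.5 + 3.5x = 187.5 - 1.2x → x* = 35.7447.
The Pigouvian tax equals MEC at x*: 9.0 + 1.4×35.7447 = 59.0426.

tax = $59.0 per unit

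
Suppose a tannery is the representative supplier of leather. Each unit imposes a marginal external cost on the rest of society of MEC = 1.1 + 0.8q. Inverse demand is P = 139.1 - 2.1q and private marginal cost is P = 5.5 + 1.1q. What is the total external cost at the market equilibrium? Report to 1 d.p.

743.2

Market equilibrium (private): 5.5 + 1.1q = 139.1 - 2.1q → q_m = 41.7500.
Total external cost = ∫₀^{q_m} (1.1 + 0.8q) dq = 1.1×41.7500 + ½×0.8×41.7500² = 743.1500.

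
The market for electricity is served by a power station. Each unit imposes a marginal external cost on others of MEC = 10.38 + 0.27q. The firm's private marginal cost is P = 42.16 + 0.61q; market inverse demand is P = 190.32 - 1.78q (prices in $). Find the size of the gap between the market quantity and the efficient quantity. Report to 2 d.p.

10.19 units

Market equilibrium (private): 42.16 + 0.61q = 190.32 - 1.78q → q_m = 61.9916.
Social marginal cost = private MC + MEC = 52.54 + 0.88q.
Set SMC = demand: 52.54 + 0.88q = 190.32 - 1.78q → q* = 51.7970.
Gap = |61.9916 − 51.7970| = 10.1946.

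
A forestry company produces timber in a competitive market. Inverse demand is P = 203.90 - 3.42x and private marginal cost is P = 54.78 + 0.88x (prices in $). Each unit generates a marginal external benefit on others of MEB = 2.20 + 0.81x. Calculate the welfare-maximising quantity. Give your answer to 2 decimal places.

x* = 43.36

Social marginal cost = private MC − MEB = 52.58 + 0.07x.
Set SMC = demand: 52.58 + 0.07x = 203.90 - 3.42x → x* = 43.3582.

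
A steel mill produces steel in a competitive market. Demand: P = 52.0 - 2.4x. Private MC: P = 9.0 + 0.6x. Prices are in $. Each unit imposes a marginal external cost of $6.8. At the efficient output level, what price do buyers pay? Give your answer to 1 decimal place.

P = $23.0

Social marginal cost = private MC + MEC = 15.8 + 0.6x.
Set SMC = demand: 15.8 + 0.6x = 52.0 - 2.4x → x* = 12.0667.
Consumer price on the demand curve at x*: 52.0 − 2.4×12.0667 = 23.0399.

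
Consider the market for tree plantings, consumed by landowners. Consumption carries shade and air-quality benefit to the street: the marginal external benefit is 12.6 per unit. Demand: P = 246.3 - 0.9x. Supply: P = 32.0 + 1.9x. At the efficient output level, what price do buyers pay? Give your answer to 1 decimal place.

P = 173.4

Social marginal benefit = demand + MEB = 258.9 - 0.9x.
Set SMB = MC: 258.9 - 0.9x = 32.0 + 1.9x → x* = 81.0357.
Consumer price on the demand curve at x*: 246.3 − 0.9×81.0357 = 173.3679.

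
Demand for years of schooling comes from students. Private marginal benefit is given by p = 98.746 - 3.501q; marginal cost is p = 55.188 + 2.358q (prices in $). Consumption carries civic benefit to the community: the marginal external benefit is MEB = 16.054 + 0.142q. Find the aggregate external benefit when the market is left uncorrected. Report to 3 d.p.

$123.276

Market equilibrium (private): 55.188 + 2.358q = 98.746 - 3.501q → q_m = 7.4344.
Total external benefit = ∫₀^{q_m} (16.054 + 0.142q) dq = 16.054×7.4344 + ½×0.142×7.4344² = 123.2760.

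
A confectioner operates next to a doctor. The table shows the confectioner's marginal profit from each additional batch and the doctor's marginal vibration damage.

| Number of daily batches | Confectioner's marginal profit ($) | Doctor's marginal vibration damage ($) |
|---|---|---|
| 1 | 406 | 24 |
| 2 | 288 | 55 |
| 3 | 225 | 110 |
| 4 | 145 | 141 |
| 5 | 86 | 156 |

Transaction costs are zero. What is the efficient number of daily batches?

Bargaining reaches the level where marginal profit last exceeds marginal vibration damage.
That holds through level 4 (145 ≥ 141) but not at 5 (86 < 156).

4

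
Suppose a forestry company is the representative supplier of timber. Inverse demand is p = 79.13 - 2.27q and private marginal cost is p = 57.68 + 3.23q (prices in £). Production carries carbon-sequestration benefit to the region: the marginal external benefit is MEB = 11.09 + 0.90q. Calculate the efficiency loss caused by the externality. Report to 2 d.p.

DWL = £23.17

Market equilibrium (private): 57.68 + 3.23q = 79.13 - 2.27q → q_m = 3.9000.
Social marginal cost = private MC − MEB = 46.59 + 2.33q.
Set SMC = demand: 46.59 + 2.33q = 79.13 - 2.27q → q* = 7.0739.
The welfare-loss triangle has base |q_m − q*| and height MEB(q_m) (the vertical gap between SMC and demand is zero at q* and MEB at q_m).
DWL = ½ × 3.1739 × 14.6000 = 23.1695.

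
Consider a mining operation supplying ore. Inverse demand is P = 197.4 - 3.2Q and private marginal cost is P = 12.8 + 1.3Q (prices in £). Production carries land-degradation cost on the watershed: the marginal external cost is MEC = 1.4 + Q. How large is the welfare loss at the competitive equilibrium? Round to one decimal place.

Market equilibrium (private): 12.8 + 1.3Q = 197.4 - 3.2Q → Q_m = 41.0222.
Social marginal cost = private MC + MEC = 14.2 + 2.3Q.
Set SMC = demand: 14.2 + 2.3Q = 197.4 - 3.2Q → Q* = 33.3091.
Between Q* and Q_m the wedge SMC − demand runs linearly from 0 to MEC(Q_m), so the loss is a triangle.
DWL = ½ × 7.7131 × 42.4222 = 163.6033.

DWL = £163.6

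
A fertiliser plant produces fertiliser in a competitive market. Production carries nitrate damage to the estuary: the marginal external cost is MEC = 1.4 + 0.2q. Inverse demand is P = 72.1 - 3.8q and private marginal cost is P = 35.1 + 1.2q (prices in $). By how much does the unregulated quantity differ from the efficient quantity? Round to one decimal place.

0.6 units

Market equilibrium (private): 35.1 + 1.2q = 72.1 - 3.8q → q_m = 7.4000.
Social marginal cost = private MC + MEC = 36.5 + 1.4q.
Set SMC = demand: 36.5 + 1.4q = 72.1 - 3.8q → q* = 6.8462.
Gap = |7.4000 − 6.8462| = 0.5538.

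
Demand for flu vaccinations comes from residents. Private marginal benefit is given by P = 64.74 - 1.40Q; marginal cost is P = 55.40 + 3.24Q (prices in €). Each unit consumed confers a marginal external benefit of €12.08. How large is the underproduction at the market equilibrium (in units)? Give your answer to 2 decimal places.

Market equilibrium (private): 55.40 + 3.24Q = 64.74 - 1.40Q → Q_m = 2.0129.
Social marginal benefit = demand + MEB = 76.82 - 1.40Q.
Set SMB = MC: 76.82 - 1.40Q = 55.40 + 3.24Q → Q* = 4.6164.
Gap = |2.0129 − 4.6164| = 2.6035.

2.60 units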